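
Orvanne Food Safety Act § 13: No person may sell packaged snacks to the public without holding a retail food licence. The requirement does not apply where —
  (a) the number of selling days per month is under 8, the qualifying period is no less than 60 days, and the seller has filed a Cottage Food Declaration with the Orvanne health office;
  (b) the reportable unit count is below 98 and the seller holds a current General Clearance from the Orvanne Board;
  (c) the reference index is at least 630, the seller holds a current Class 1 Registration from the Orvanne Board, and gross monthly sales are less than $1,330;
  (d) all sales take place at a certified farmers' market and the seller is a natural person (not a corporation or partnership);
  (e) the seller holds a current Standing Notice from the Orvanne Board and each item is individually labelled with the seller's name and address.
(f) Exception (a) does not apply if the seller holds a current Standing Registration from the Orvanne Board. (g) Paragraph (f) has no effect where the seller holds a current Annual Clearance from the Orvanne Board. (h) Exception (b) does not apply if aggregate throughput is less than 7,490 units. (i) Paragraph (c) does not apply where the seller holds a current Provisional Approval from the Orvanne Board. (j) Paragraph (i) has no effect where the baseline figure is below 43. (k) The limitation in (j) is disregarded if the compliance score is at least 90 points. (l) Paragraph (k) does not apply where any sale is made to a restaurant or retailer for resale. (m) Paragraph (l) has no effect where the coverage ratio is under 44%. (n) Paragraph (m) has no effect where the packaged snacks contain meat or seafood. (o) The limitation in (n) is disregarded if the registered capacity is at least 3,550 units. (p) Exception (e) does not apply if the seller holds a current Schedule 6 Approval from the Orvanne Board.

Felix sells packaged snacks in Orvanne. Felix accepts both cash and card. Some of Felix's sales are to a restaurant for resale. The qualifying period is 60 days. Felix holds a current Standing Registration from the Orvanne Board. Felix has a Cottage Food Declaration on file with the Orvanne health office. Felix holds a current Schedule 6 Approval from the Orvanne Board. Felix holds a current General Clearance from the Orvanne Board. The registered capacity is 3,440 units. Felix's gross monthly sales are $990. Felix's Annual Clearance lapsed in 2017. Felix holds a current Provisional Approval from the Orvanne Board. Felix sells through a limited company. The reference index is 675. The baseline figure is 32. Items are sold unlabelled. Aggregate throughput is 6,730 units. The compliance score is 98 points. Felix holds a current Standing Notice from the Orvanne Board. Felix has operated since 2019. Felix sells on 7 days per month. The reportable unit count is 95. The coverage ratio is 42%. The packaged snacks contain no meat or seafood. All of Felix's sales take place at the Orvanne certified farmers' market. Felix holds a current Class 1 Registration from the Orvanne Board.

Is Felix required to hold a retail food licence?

All of (a)'s requirements are met (the number of selling days per month is 7, under the 8 limit; the qualifying period is 60 days, meeting the 60 days threshold; a Cottage Food Declaration is on file). Turning to paragraphs (f)–(g): (f) applies — a current Standing Registration is held. (g), which would lift (f), is inapplicable — no current Annual Clearance is held. (a) is therefore removed.
Exception (b) is satisfied on its face — the reportable unit count is 95, below the 98 limit; a current General Clearance is held. Turning to paragraph (h): (h) is engaged — aggregate throughput is 6,730 units, less than the 7,490 units limit. So (b) is unavailable.
Exception (c)'s conditions are all satisfied: the reference index is 675, meeting the 630 threshold; a current Class 1 Registration is held; gross monthly sales are $990, less than the $1,330 limit. But applying paragraphs (i)–(o): (i) applies — a current Provisional Approval is held. (j) would limit (i) — the baseline figure is 32, below the 43 limit — but (k) sets (j) aside: (k) operates against (j): the compliance score is 98 points, meeting the 90 points threshold. (l) would limit (k) — some sales are to a restaurant for resale — but (m) sets (l) aside: (m) operates against (l): the coverage ratio is 42%, under the 44% limit. (n), which would lift (m), is not engaged — the packaged snacks contain no meat or seafood. Exception (c) does not apply.
Exception (d) does not apply: the seller operates through a limited company.
Exception (e) fails — items are sold unlabelled.
Every exception is unavailable, so the rule governs.

Yes — Felix must hold a retail food licence.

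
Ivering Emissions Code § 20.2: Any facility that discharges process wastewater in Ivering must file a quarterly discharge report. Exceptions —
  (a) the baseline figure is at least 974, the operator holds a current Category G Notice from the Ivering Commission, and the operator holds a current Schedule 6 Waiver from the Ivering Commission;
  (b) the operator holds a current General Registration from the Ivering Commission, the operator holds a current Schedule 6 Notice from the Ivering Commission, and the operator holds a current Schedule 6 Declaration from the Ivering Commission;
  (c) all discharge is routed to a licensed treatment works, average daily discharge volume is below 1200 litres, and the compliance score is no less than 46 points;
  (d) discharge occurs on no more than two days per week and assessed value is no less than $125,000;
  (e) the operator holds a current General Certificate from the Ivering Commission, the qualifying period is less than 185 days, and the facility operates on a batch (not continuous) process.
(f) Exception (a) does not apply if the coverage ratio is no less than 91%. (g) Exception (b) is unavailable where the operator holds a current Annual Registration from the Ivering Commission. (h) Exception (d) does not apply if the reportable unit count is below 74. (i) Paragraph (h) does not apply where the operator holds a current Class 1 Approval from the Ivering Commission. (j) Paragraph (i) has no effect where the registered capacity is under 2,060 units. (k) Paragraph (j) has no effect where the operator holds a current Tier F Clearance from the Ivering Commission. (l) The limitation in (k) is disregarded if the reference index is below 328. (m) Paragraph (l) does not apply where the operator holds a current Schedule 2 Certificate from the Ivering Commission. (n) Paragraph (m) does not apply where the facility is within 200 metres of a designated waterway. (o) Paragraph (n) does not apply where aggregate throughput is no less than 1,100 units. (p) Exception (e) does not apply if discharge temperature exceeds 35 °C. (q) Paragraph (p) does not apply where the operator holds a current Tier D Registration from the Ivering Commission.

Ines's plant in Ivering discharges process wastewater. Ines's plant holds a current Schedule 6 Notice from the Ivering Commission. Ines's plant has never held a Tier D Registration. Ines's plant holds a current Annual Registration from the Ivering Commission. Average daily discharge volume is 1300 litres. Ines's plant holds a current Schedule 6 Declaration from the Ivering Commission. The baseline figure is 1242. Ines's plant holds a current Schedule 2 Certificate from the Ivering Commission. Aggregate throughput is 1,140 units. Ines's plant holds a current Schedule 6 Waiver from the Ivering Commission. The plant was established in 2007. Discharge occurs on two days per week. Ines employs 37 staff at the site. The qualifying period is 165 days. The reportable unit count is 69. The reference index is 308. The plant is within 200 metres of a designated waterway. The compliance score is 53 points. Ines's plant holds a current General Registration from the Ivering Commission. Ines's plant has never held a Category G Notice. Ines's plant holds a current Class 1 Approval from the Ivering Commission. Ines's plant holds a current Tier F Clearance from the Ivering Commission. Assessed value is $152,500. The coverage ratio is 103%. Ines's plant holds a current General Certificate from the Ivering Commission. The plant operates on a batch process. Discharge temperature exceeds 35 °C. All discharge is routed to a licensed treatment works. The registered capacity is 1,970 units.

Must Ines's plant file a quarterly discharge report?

Exception (a) does not apply: the Category G Notice is not current.
Exception (b) is satisfied on its face — a current General Registration is held; a current Schedule 6 Notice is held; a current Schedule 6 Declaration is held. But: (g) operates against (b): a current Annual Registration is held. Exception (b) does not apply.
Exception (c) requires that average daily discharge volume is below 1200 litres; but average daily discharge volume is 1300 litres, not below 1200 litres, so (c) is unavailable.
Exception (d) is satisfied on its face — discharge occurs on no more than two days per week; assessed value is $152,500, meeting the $125,000 threshold. As to paragraphs (h)–(o): (h) applies (the reportable unit count is 69, below the 74 limit), but yields to (i): (i) operates against (h): a current Class 1 Approval is held. (j) would limit (i) — the registered capacity is 1,970 units, under the 2,060 units limit — but (k) sets (j) aside: (k) operates against (j): a current Tier F Clearance is held. (l) would limit (k) — the reference index is 308, below the 328 limit — but (m) sets (l) aside: (m) operates — a current Schedule 2 Certificate is held. (n) would limit (m) — the plant is within 200 m of a designated waterway — but (o) sets (n) aside: (o) applies — aggregate throughput is 1,140 units, meeting the 1,100 units threshold. (d) remains available.
Exception (e) is satisfied on its face — a current General Certificate is held; the qualifying period is 165 days, less than the 185 days limit; the facility operates on a batch process. But: (p) operates — discharge temperature exceeds 35 °C. (q), which would lift (p), is not triggered — there is no Tier D Registration in force. (e) is therefore removed.

No — exception (d) applies; Ines's plant is not required to file a quarterly discharge report.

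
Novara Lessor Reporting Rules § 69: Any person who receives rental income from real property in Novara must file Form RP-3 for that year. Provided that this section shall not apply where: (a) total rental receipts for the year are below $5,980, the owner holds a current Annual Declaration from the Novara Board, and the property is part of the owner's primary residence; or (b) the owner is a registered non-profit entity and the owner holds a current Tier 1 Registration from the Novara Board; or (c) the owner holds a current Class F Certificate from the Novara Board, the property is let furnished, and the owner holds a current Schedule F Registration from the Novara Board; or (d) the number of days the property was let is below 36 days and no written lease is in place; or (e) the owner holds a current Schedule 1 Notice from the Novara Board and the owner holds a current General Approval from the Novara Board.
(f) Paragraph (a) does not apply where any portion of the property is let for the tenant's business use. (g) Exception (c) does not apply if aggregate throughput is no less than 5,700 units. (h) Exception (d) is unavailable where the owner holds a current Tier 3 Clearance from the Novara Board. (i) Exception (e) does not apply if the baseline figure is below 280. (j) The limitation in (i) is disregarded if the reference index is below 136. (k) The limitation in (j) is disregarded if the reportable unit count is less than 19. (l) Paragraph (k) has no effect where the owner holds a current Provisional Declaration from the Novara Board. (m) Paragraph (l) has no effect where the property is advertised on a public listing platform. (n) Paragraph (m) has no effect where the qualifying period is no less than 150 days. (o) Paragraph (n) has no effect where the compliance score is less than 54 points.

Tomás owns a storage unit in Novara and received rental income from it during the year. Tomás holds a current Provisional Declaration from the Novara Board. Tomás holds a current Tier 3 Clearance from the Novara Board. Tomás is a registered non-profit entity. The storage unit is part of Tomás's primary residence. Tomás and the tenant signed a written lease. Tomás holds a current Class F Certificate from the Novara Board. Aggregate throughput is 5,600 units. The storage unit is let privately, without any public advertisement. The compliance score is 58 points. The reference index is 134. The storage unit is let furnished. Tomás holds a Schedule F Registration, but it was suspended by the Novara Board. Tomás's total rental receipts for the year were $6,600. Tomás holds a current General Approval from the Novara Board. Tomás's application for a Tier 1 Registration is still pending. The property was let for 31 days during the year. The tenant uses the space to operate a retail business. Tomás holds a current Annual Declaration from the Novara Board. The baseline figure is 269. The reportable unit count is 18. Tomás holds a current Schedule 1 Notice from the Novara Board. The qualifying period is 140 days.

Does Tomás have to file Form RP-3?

Exception (a) fails — total rental receipts for the year are $6,600, not below $5,980.
Exception (b) requires that the owner holds a current Tier 1 Registration from the Novara Board; but there is no Tier 1 Registration in force, so (b) is unavailable.
Exception (c) requires that the owner holds a current Schedule F Registration from the Novara Board; but no current Schedule F Registration is held, so (c) is unavailable.
Exception (d) requires that no written lease is in place; but a written lease is in place, so (d) is unavailable.
Exception (e) is satisfied on its face — a current Schedule 1 Notice is held; a current General Approval is held. As to paragraphs (i)–(o): (i) is triggered (the baseline figure is 269, below the 280 limit), but is overridden by (j): (j) operates — the reference index is 134, below the 136 limit. (k) would limit (j) — the reportable unit count is 18, less than the 19 limit — but (l) sets (k) aside: (l) operates against (k): a current Provisional Declaration is held. (m), which would lift (l), does not operate here — the property is let privately without advertisement. (e) remains available.

No — exception (e) applies; Tomás is not required to file Form RP-3.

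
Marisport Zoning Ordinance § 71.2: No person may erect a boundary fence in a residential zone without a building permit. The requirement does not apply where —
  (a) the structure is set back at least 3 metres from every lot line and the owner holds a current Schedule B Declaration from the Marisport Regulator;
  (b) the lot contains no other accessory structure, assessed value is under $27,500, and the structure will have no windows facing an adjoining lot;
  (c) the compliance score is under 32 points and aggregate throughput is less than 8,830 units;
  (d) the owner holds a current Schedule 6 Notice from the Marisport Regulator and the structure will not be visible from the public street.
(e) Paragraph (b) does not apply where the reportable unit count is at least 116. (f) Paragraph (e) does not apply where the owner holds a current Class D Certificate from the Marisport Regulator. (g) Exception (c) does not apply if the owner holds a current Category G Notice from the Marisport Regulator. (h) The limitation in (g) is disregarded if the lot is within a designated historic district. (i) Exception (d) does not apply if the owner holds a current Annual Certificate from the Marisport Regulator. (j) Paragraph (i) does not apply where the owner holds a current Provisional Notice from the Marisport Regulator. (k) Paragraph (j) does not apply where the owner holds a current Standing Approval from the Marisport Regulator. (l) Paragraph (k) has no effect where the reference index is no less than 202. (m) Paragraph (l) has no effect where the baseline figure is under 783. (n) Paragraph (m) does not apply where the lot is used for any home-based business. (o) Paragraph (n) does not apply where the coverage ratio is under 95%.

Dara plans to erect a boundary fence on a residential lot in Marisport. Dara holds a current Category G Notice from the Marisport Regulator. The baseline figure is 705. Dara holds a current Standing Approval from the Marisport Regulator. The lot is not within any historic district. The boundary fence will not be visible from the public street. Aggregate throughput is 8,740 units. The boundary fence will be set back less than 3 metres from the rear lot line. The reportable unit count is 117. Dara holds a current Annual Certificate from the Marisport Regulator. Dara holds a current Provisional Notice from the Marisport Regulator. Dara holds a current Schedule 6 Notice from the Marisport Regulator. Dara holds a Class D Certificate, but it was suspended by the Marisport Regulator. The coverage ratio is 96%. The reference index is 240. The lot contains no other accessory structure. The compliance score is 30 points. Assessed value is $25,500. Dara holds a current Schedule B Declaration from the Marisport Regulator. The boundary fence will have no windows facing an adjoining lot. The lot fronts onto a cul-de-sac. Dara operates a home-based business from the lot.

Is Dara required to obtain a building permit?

Exception (a) fails — the rear setback is under 3 m.
All of (b)'s requirements are met (the lot has no other accessory structure; assessed value is $25,500, under the $27,500 limit; no windows face an adjoining lot). Turning to paragraphs (e)–(f): (e) is triggered — the reportable unit count is 117, meeting the 116 threshold. (f), which would lift (e), is not triggered — there is no Class D Certificate in force. So (b) is unavailable.
Exception (c) is satisfied on its face — the compliance score is 30 points, under the 32 points limit; aggregate throughput is 8,740 units, less than the 8,830 units limit. Turning to paragraphs (g)–(h): (g) operates against (c): a current Category G Notice is held. (h), which would lift (g), is not engaged — the lot is not in a historic district. (c) is therefore removed.
Exception (d): a current Schedule 6 Notice is held; the structure will not be visible from the street — every condition holds. Considering the limiting provisions: (i) would limit (d) — a current Annual Certificate is held — but (j) sets (i) aside: (j) operates — a current Provisional Notice is held. (k) would limit (j) — a current Standing Approval is held — but (l) sets (k) aside: (l) operates against (k): the reference index is 240, meeting the 202 threshold. (m) is engaged (the baseline figure is 705, under the 783 limit), but yields to (n): (n) is triggered — a home-based business operates on the lot. (o), which would lift (n), is not triggered — the coverage ratio is 96%, not under 95%. Exception (d) stands.

No — exception (d) applies; Dara does not need a building permit.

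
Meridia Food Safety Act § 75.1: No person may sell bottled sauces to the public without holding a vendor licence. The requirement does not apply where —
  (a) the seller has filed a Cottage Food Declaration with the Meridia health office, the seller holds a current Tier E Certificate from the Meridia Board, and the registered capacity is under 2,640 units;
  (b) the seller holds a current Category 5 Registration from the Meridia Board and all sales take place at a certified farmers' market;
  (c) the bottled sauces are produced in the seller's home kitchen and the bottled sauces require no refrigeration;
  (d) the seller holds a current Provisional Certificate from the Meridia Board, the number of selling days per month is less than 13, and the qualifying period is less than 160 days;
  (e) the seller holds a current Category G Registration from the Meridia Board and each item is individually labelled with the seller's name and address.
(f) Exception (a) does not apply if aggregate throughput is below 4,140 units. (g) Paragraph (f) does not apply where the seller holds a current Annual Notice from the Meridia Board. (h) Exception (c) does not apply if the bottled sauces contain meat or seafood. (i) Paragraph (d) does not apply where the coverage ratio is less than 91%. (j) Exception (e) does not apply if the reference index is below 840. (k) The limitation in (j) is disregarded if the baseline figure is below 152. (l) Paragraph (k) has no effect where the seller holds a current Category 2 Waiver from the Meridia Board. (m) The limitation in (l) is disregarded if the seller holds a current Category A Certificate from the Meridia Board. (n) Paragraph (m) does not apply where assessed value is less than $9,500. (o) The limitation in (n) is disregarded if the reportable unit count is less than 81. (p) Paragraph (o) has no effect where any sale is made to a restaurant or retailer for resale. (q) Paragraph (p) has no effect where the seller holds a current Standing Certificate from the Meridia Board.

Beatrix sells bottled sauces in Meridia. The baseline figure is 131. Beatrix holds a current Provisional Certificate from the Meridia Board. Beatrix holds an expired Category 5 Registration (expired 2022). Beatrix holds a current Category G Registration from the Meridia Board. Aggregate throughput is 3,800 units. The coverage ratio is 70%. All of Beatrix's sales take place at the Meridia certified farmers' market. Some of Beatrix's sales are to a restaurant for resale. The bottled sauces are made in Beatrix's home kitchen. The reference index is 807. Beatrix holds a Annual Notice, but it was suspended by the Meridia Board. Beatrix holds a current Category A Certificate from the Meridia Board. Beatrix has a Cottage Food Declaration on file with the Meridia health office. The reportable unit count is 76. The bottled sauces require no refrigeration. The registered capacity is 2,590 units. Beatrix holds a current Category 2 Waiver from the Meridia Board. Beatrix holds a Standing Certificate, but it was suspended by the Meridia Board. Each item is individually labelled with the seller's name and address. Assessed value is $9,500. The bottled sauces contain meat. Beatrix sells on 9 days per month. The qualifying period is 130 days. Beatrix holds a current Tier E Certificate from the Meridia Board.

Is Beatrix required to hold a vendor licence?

Exception (a)'s conditions are all satisfied: a Cottage Food Declaration is on file; a current Tier E Certificate is held; the registered capacity is 2,590 units, under the 2,640 units limit. But applying paragraphs (f)–(g): (f) operates against (a): aggregate throughput is 3,800 units, below the 4,140 units limit. (g), which would lift (f), is not triggered — there is no Annual Notice in force. So (a) is unavailable.
Exception (b) requires that the seller holds a current Category 5 Registration from the Meridia Board; but there is no Category 5 Registration in force, so (b) is unavailable.
Exception (c)'s conditions are all satisfied: the bottled sauces are home-kitchen produced; the bottled sauces are shelf-stable. But: (h) operates against (c): the bottled sauces contain meat. Exception (c) does not apply.
All of (d)'s requirements are met (a current Provisional Certificate is held; the number of selling days per month is 9, less than the 13 limit; the qualifying period is 130 days, less than the 160 days limit). But: (i) is engaged — the coverage ratio is 70%, less than the 91% limit. So (d) is unavailable.
All of (e)'s requirements are met (a current Category G Registration is held; items are individually labelled). As to paragraphs (j)–(q): (j) is engaged (the reference index is 807, below the 840 limit), but is itself disapplied by (k): (k) operates against (j): the baseline figure is 131, below the 152 limit. (l) would limit (k) — a current Category 2 Waiver is held — but (m) sets (l) aside: (m) operates against (l): a current Category A Certificate is held. (n), which would lift (m), is not triggered — assessed value is $9,500, not less than $9,500. (e) remains available.

No — exception (e) applies; Beatrix is not required to hold a vendor licence.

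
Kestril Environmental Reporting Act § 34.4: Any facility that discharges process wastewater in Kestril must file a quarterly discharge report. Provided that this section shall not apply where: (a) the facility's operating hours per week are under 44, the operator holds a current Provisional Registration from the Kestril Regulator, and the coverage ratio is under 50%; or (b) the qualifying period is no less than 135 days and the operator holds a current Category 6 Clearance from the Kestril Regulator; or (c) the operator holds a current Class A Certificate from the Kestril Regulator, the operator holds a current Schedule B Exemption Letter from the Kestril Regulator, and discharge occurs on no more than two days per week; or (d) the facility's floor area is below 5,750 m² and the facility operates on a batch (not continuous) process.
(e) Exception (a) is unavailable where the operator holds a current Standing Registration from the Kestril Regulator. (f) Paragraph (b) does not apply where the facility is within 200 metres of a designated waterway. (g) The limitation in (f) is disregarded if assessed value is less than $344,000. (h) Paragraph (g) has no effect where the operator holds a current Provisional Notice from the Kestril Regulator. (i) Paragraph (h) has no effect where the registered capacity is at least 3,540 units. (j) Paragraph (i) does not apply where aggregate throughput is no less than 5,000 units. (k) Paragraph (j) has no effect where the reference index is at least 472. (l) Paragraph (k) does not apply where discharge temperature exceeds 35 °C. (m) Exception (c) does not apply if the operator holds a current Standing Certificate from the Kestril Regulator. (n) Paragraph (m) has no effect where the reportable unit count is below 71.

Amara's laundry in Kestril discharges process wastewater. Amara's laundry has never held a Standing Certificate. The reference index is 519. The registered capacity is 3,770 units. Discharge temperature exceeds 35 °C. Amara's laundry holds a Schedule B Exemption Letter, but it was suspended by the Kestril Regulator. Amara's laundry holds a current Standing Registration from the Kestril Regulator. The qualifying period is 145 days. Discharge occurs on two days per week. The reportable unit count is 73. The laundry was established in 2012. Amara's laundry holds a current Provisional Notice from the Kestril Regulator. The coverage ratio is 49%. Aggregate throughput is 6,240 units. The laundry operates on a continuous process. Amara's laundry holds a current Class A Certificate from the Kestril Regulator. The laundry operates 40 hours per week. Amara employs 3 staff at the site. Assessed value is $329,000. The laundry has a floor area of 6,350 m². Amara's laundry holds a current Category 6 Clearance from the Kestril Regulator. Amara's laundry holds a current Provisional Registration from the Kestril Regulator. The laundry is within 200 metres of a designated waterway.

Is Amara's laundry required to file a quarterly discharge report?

Yes — Amara's laundry must file a quarterly discharge report.

Exception (a): the facility's operating hours per week are 40, under the 44 limit; a current Provisional Registration is held; the coverage ratio is 49%, under the 50% limit — every condition holds. But: (e) is engaged — a current Standing Registration is held. So (a) is unavailable.
All of (b)'s requirements are met (the qualifying period is 145 days, meeting the 135 days threshold; a current Category 6 Clearance is held). But applying paragraphs (f)–(l): (f) operates against (b): the laundry is within 200 m of a designated waterway. (g) would limit (f) — assessed value is $329,000, less than the $344,000 limit — but (h) sets (g) aside: (h) operates against (g): a current Provisional Notice is held. (i) applies (the registered capacity is 3,770 units, meeting the 3,540 units threshold), but is displaced by (j): (j) operates against (i): aggregate throughput is 6,240 units, meeting the 5,000 units threshold. (k) would limit (j) — the reference index is 519, meeting the 472 threshold — but (l) sets (k) aside: (l) operates against (k): discharge temperature exceeds 35 °C. Exception (b) does not apply.
Exception (c) requires that the operator holds a current Schedule B Exemption Letter from the Kestril Regulator; but the Schedule B Exemption Letter is not current, so (c) is unavailable.
Exception (d) requires that the facility's floor area is below 5,750 m²; but the facility's floor area is 6,350 m², not below 5,750 m², so (d) is unavailable.
No exception is made out. Amara's laundry falls within the general rule.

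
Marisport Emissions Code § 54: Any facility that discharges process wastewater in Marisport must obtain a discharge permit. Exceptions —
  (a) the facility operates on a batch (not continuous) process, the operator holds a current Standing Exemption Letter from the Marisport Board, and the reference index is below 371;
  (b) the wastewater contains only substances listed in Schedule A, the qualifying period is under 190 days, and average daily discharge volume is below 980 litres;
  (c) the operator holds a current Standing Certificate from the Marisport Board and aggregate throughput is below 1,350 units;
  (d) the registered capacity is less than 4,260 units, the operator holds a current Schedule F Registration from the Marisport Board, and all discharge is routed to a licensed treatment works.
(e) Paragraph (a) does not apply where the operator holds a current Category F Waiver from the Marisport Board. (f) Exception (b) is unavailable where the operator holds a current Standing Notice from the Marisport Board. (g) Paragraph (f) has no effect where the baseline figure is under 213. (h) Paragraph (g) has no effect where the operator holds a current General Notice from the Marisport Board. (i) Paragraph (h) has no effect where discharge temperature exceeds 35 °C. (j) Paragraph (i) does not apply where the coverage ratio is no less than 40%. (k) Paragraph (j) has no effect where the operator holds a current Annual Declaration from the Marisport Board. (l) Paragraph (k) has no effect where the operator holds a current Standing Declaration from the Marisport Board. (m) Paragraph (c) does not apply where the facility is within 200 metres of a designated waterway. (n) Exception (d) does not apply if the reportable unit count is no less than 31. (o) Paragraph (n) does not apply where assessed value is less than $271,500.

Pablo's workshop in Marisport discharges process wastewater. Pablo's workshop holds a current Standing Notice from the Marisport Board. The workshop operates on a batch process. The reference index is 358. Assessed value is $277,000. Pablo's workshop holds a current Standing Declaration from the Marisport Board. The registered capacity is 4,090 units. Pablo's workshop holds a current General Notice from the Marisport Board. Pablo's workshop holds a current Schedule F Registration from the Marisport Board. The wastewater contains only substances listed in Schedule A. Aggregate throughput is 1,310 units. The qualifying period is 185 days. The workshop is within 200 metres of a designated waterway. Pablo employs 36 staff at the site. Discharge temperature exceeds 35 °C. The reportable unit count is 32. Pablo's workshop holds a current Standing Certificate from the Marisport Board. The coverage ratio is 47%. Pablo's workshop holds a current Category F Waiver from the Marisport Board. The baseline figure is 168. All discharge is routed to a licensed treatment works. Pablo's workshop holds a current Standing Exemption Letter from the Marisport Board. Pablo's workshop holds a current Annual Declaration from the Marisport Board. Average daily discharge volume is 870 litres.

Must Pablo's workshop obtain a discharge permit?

Exception (a) is satisfied on its face — the facility operates on a batch process; a current Standing Exemption Letter is held; the reference index is 358, below the 371 limit. However, paragraph (e) must be considered: (e) operates — a current Category F Waiver is held. (a) is therefore removed.
All of (b)'s requirements are met (the wastewater is Schedule-A-only; the qualifying period is 185 days, under the 190 days limit; average daily discharge volume is 870 litres, below the 980 litres limit). However, paragraphs (f)–(l) must be considered: (f) operates against (b): a current Standing Notice is held. (g) would limit (f) — the baseline figure is 168, under the 213 limit — but (h) sets (g) aside: (h) operates — a current General Notice is held. (i) is triggered (discharge temperature exceeds 35 °C), but is overridden by (j): (j) is triggered — the coverage ratio is 47%, meeting the 40% threshold. (k) would limit (j) — a current Annual Declaration is held — but (l) sets (k) aside: (l) is engaged — a current Standing Declaration is held. Exception (b) does not apply.
Exception (c): a current Standing Certificate is held; aggregate throughput is 1,310 units, below the 1,350 units limit — every condition holds. But: (m) is engaged — the workshop is within 200 m of a designated waterway. (c) is therefore removed.
All of (d)'s requirements are met (the registered capacity is 4,090 units, less than the 4,260 units limit; a current Schedule F Registration is held; discharge is routed to a licensed treatment works). But: (n) operates against (d): the reportable unit count is 32, meeting the 31 threshold. (o) is inapplicable (assessed value is $277,000, not less than $271,500), so (n) stands. (d) is therefore removed.
No exception displaces § 54.

Yes — Pablo's workshop must obtain a discharge permit.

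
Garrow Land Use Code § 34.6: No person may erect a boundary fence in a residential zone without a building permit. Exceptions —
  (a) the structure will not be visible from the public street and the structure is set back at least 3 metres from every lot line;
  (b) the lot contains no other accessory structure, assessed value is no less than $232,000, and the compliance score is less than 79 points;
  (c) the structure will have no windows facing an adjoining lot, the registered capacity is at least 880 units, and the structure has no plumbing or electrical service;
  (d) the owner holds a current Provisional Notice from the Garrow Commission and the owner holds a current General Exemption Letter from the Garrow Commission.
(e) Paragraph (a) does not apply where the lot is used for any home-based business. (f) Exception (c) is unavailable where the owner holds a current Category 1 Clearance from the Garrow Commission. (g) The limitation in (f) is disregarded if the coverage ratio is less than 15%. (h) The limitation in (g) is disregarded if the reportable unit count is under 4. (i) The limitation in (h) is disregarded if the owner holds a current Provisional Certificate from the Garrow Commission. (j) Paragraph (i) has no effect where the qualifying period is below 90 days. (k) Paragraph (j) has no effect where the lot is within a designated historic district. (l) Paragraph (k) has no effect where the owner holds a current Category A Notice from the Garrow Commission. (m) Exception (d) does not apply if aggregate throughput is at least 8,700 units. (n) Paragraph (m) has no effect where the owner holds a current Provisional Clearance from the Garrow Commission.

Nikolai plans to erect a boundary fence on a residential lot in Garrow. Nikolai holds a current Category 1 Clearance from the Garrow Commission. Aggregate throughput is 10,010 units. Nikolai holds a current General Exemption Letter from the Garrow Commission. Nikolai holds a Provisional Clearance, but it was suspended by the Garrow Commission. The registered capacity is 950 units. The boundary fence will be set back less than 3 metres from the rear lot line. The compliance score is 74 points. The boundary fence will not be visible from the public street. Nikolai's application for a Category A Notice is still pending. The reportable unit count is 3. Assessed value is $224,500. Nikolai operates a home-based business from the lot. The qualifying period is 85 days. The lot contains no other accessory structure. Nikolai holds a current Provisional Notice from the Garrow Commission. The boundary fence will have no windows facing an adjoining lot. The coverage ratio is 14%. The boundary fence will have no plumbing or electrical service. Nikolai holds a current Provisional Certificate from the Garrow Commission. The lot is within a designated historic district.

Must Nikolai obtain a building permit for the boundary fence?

No — exception (c) applies; Nikolai does not need a building permit.

Exception (a) requires that the structure is set back at least 3 metres from every lot line; but the rear setback is under 3 m, so (a) is unavailable.
Exception (b) does not apply: assessed value is $224,500, short of $232,000.
Exception (c): no windows face an adjoining lot; the registered capacity is 950 units, meeting the 880 units threshold; there is no plumbing or electrical service — every condition holds. Considering the limiting provisions: (f) applies (a current Category 1 Clearance is held), but is itself disapplied by (g): (g) is engaged — the coverage ratio is 14%, less than the 15% limit. (h) applies (the reportable unit count is 3, under the 4 limit), but is overridden by (i): (i) operates against (h): a current Provisional Certificate is held. (j) applies (the qualifying period is 85 days, below the 90 days limit), but yields to (k): (k) operates against (j): the lot is in a historic district. (l), which would lift (k), does not operate here — there is no Category A Notice in force. Exception (c) stands.
Exception (d): a current Provisional Notice is held; a current General Exemption Letter is held — every condition holds. But applying paragraphs (m)–(n): (m) operates against (d): aggregate throughput is 10,010 units, meeting the 8,700 units threshold. (n) does not operate here (no current Provisional Clearance is held), so (m) stands. (d) is therefore removed.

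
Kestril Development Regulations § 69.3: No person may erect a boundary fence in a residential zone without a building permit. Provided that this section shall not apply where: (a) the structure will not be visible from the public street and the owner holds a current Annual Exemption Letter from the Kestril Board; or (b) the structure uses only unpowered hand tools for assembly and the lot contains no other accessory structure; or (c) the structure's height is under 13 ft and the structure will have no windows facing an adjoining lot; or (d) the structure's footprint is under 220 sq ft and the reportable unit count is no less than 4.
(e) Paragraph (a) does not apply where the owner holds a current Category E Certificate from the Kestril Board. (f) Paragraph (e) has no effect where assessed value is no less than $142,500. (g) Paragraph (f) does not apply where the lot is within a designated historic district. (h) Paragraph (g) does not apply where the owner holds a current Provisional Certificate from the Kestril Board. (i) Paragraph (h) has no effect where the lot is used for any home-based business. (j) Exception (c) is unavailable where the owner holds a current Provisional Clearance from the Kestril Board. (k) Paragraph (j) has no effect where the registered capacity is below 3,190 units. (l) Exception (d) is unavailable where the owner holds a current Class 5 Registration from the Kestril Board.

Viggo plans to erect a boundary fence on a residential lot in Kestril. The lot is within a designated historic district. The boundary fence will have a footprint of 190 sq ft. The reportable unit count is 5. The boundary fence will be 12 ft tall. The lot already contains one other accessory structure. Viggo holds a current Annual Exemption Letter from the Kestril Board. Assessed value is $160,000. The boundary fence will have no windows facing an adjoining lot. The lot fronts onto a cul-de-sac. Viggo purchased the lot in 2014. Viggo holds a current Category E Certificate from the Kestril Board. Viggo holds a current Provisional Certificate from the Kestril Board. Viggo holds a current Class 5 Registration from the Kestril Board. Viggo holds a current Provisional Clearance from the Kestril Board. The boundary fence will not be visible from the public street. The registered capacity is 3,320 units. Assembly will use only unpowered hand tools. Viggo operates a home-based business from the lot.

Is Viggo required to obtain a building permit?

Yes — Viggo must obtain a building permit.

Exception (a) is satisfied on its face — the structure will not be visible from the street; a current Annual Exemption Letter is held. But applying paragraphs (e)–(i): (e) is triggered — a current Category E Certificate is held. (f) would limit (e) — assessed value is $160,000, meeting the $142,500 threshold — but (g) sets (f) aside: (g) operates against (f): the lot is in a historic district. (h) applies (a current Provisional Certificate is held), but is set aside by (i): (i) operates — a home-based business operates on the lot. Exception (a) does not apply.
Exception (b) fails — the lot already has another accessory structure.
Exception (c)'s conditions are all satisfied: the structure's height is 12 ft, under the 13 ft limit; no windows face an adjoining lot. Turning to paragraphs (j)–(k): (j) is triggered — a current Provisional Clearance is held. (k), which would lift (j), is inapplicable — the registered capacity is 3,320 units, not below 3,190 units. So (c) is unavailable.
All of (d)'s requirements are met (the structure's footprint is 190 sq ft, under the 220 sq ft limit; the reportable unit count is 5, meeting the 4 threshold). But applying paragraph (l): (l) is engaged — a current Class 5 Registration is held. (d) is therefore removed.
No exception applies. The general rule governs.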